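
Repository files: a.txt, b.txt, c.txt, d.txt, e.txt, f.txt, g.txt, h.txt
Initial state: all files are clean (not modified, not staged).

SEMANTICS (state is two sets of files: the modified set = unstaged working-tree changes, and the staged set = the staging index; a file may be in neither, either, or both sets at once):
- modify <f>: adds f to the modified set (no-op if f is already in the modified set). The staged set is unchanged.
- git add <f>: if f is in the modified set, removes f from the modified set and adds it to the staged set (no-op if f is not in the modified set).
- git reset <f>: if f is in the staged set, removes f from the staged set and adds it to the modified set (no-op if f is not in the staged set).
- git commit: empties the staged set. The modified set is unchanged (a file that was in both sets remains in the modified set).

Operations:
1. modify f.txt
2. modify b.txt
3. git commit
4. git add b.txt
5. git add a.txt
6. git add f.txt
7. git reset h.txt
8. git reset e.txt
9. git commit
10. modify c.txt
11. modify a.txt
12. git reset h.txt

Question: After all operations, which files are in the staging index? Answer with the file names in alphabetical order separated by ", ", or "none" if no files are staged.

Answer: none

Derivation:
After op 1 (modify f.txt): modified={f.txt} staged={none}
After op 2 (modify b.txt): modified={b.txt, f.txt} staged={none}
After op 3 (git commit): modified={b.txt, f.txt} staged={none}
After op 4 (git add b.txt): modified={f.txt} staged={b.txt}
After op 5 (git add a.txt): modified={f.txt} staged={b.txt}
After op 6 (git add f.txt): modified={none} staged={b.txt, f.txt}
After op 7 (git reset h.txt): modified={none} staged={b.txt, f.txt}
After op 8 (git reset e.txt): modified={none} staged={b.txt, f.txt}
After op 9 (git commit): modified={none} staged={none}
After op 10 (modify c.txt): modified={c.txt} staged={none}
After op 11 (modify a.txt): modified={a.txt, c.txt} staged={none}
After op 12 (git reset h.txt): modified={a.txt, c.txt} staged={none}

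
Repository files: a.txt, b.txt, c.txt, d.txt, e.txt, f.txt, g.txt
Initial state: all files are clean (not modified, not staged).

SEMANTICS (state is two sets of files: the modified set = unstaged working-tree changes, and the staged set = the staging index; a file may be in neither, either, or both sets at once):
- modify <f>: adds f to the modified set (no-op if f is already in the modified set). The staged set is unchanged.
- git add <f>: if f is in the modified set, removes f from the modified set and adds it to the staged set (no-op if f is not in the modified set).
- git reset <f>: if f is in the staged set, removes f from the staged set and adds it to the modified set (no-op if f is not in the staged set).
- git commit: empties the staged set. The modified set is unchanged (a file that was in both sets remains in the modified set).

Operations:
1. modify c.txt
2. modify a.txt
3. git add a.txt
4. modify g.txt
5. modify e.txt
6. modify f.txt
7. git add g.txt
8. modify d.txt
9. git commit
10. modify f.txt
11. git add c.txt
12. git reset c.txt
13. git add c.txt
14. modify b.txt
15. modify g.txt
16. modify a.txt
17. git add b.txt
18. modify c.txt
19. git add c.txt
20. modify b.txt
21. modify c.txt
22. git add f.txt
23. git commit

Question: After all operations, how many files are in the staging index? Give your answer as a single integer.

After op 1 (modify c.txt): modified={c.txt} staged={none}
After op 2 (modify a.txt): modified={a.txt, c.txt} staged={none}
After op 3 (git add a.txt): modified={c.txt} staged={a.txt}
After op 4 (modify g.txt): modified={c.txt, g.txt} staged={a.txt}
After op 5 (modify e.txt): modified={c.txt, e.txt, g.txt} staged={a.txt}
After op 6 (modify f.txt): modified={c.txt, e.txt, f.txt, g.txt} staged={a.txt}
After op 7 (git add g.txt): modified={c.txt, e.txt, f.txt} staged={a.txt, g.txt}
After op 8 (modify d.txt): modified={c.txt, d.txt, e.txt, f.txt} staged={a.txt, g.txt}
After op 9 (git commit): modified={c.txt, d.txt, e.txt, f.txt} staged={none}
After op 10 (modify f.txt): modified={c.txt, d.txt, e.txt, f.txt} staged={none}
After op 11 (git add c.txt): modified={d.txt, e.txt, f.txt} staged={c.txt}
After op 12 (git reset c.txt): modified={c.txt, d.txt, e.txt, f.txt} staged={none}
After op 13 (git add c.txt): modified={d.txt, e.txt, f.txt} staged={c.txt}
After op 14 (modify b.txt): modified={b.txt, d.txt, e.txt, f.txt} staged={c.txt}
After op 15 (modify g.txt): modified={b.txt, d.txt, e.txt, f.txt, g.txt} staged={c.txt}
After op 16 (modify a.txt): modified={a.txt, b.txt, d.txt, e.txt, f.txt, g.txt} staged={c.txt}
After op 17 (git add b.txt): modified={a.txt, d.txt, e.txt, f.txt, g.txt} staged={b.txt, c.txt}
After op 18 (modify c.txt): modified={a.txt, c.txt, d.txt, e.txt, f.txt, g.txt} staged={b.txt, c.txt}
After op 19 (git add c.txt): modified={a.txt, d.txt, e.txt, f.txt, g.txt} staged={b.txt, c.txt}
After op 20 (modify b.txt): modified={a.txt, b.txt, d.txt, e.txt, f.txt, g.txt} staged={b.txt, c.txt}
After op 21 (modify c.txt): modified={a.txt, b.txt, c.txt, d.txt, e.txt, f.txt, g.txt} staged={b.txt, c.txt}
After op 22 (git add f.txt): modified={a.txt, b.txt, c.txt, d.txt, e.txt, g.txt} staged={b.txt, c.txt, f.txt}
After op 23 (git commit): modified={a.txt, b.txt, c.txt, d.txt, e.txt, g.txt} staged={none}
Final staged set: {none} -> count=0

Answer: 0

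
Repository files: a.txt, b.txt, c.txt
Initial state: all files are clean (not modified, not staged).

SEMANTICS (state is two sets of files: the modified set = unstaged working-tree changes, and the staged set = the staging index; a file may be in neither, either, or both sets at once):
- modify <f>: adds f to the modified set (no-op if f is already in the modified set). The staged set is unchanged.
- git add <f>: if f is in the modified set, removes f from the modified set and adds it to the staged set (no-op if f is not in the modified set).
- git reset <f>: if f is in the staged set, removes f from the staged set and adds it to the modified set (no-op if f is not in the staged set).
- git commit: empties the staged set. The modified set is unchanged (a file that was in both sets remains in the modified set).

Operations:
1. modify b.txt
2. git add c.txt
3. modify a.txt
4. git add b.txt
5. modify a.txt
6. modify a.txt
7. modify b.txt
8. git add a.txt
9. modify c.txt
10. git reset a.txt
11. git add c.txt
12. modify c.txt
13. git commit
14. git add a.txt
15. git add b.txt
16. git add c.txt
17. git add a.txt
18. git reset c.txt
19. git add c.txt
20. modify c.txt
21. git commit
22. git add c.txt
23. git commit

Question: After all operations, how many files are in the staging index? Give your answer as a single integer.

After op 1 (modify b.txt): modified={b.txt} staged={none}
After op 2 (git add c.txt): modified={b.txt} staged={none}
After op 3 (modify a.txt): modified={a.txt, b.txt} staged={none}
After op 4 (git add b.txt): modified={a.txt} staged={b.txt}
After op 5 (modify a.txt): modified={a.txt} staged={b.txt}
After op 6 (modify a.txt): modified={a.txt} staged={b.txt}
After op 7 (modify b.txt): modified={a.txt, b.txt} staged={b.txt}
After op 8 (git add a.txt): modified={b.txt} staged={a.txt, b.txt}
After op 9 (modify c.txt): modified={b.txt, c.txt} staged={a.txt, b.txt}
After op 10 (git reset a.txt): modified={a.txt, b.txt, c.txt} staged={b.txt}
After op 11 (git add c.txt): modified={a.txt, b.txt} staged={b.txt, c.txt}
After op 12 (modify c.txt): modified={a.txt, b.txt, c.txt} staged={b.txt, c.txt}
After op 13 (git commit): modified={a.txt, b.txt, c.txt} staged={none}
After op 14 (git add a.txt): modified={b.txt, c.txt} staged={a.txt}
After op 15 (git add b.txt): modified={c.txt} staged={a.txt, b.txt}
After op 16 (git add c.txt): modified={none} staged={a.txt, b.txt, c.txt}
After op 17 (git add a.txt): modified={none} staged={a.txt, b.txt, c.txt}
After op 18 (git reset c.txt): modified={c.txt} staged={a.txt, b.txt}
After op 19 (git add c.txt): modified={none} staged={a.txt, b.txt, c.txt}
After op 20 (modify c.txt): modified={c.txt} staged={a.txt, b.txt, c.txt}
After op 21 (git commit): modified={c.txt} staged={none}
After op 22 (git add c.txt): modified={none} staged={c.txt}
After op 23 (git commit): modified={none} staged={none}
Final staged set: {none} -> count=0

Answer: 0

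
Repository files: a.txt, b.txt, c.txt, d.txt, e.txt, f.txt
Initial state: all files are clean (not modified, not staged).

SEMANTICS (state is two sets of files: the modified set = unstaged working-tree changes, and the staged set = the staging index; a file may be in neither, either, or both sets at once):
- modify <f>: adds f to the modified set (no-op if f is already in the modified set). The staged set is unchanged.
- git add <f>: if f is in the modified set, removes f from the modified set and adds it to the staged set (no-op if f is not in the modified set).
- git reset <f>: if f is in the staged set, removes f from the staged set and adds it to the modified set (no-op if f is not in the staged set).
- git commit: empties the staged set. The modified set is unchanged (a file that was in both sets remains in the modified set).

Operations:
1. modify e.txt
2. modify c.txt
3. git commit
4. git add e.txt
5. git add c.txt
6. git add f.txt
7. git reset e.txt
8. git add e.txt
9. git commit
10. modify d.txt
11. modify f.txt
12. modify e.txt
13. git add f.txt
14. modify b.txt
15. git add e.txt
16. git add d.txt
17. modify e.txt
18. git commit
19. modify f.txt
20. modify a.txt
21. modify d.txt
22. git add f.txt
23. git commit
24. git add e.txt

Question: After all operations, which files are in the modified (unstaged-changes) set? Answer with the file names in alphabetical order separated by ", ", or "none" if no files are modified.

Answer: a.txt, b.txt, d.txt

Derivation:
After op 1 (modify e.txt): modified={e.txt} staged={none}
After op 2 (modify c.txt): modified={c.txt, e.txt} staged={none}
After op 3 (git commit): modified={c.txt, e.txt} staged={none}
After op 4 (git add e.txt): modified={c.txt} staged={e.txt}
After op 5 (git add c.txt): modified={none} staged={c.txt, e.txt}
After op 6 (git add f.txt): modified={none} staged={c.txt, e.txt}
After op 7 (git reset e.txt): modified={e.txt} staged={c.txt}
After op 8 (git add e.txt): modified={none} staged={c.txt, e.txt}
After op 9 (git commit): modified={none} staged={none}
After op 10 (modify d.txt): modified={d.txt} staged={none}
After op 11 (modify f.txt): modified={d.txt, f.txt} staged={none}
After op 12 (modify e.txt): modified={d.txt, e.txt, f.txt} staged={none}
After op 13 (git add f.txt): modified={d.txt, e.txt} staged={f.txt}
After op 14 (modify b.txt): modified={b.txt, d.txt, e.txt} staged={f.txt}
After op 15 (git add e.txt): modified={b.txt, d.txt} staged={e.txt, f.txt}
After op 16 (git add d.txt): modified={b.txt} staged={d.txt, e.txt, f.txt}
After op 17 (modify e.txt): modified={b.txt, e.txt} staged={d.txt, e.txt, f.txt}
After op 18 (git commit): modified={b.txt, e.txt} staged={none}
After op 19 (modify f.txt): modified={b.txt, e.txt, f.txt} staged={none}
After op 20 (modify a.txt): modified={a.txt, b.txt, e.txt, f.txt} staged={none}
After op 21 (modify d.txt): modified={a.txt, b.txt, d.txt, e.txt, f.txt} staged={none}
After op 22 (git add f.txt): modified={a.txt, b.txt, d.txt, e.txt} staged={f.txt}
After op 23 (git commit): modified={a.txt, b.txt, d.txt, e.txt} staged={none}
After op 24 (git add e.txt): modified={a.txt, b.txt, d.txt} staged={e.txt}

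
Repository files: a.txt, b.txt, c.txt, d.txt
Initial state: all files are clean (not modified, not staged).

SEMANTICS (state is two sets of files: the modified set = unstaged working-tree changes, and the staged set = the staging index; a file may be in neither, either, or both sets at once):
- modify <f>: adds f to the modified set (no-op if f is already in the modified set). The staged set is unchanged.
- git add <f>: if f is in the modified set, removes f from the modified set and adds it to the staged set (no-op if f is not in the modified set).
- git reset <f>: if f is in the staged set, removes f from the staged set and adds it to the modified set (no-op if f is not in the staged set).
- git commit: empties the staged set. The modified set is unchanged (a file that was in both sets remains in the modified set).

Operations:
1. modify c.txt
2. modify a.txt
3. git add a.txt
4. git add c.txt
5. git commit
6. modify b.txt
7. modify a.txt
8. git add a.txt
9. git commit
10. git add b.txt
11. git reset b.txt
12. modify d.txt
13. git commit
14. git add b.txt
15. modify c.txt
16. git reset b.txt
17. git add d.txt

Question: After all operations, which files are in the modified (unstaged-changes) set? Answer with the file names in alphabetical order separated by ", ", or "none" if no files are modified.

After op 1 (modify c.txt): modified={c.txt} staged={none}
After op 2 (modify a.txt): modified={a.txt, c.txt} staged={none}
After op 3 (git add a.txt): modified={c.txt} staged={a.txt}
After op 4 (git add c.txt): modified={none} staged={a.txt, c.txt}
After op 5 (git commit): modified={none} staged={none}
After op 6 (modify b.txt): modified={b.txt} staged={none}
After op 7 (modify a.txt): modified={a.txt, b.txt} staged={none}
After op 8 (git add a.txt): modified={b.txt} staged={a.txt}
After op 9 (git commit): modified={b.txt} staged={none}
After op 10 (git add b.txt): modified={none} staged={b.txt}
After op 11 (git reset b.txt): modified={b.txt} staged={none}
After op 12 (modify d.txt): modified={b.txt, d.txt} staged={none}
After op 13 (git commit): modified={b.txt, d.txt} staged={none}
After op 14 (git add b.txt): modified={d.txt} staged={b.txt}
After op 15 (modify c.txt): modified={c.txt, d.txt} staged={b.txt}
After op 16 (git reset b.txt): modified={b.txt, c.txt, d.txt} staged={none}
After op 17 (git add d.txt): modified={b.txt, c.txt} staged={d.txt}

Answer: b.txt, c.txt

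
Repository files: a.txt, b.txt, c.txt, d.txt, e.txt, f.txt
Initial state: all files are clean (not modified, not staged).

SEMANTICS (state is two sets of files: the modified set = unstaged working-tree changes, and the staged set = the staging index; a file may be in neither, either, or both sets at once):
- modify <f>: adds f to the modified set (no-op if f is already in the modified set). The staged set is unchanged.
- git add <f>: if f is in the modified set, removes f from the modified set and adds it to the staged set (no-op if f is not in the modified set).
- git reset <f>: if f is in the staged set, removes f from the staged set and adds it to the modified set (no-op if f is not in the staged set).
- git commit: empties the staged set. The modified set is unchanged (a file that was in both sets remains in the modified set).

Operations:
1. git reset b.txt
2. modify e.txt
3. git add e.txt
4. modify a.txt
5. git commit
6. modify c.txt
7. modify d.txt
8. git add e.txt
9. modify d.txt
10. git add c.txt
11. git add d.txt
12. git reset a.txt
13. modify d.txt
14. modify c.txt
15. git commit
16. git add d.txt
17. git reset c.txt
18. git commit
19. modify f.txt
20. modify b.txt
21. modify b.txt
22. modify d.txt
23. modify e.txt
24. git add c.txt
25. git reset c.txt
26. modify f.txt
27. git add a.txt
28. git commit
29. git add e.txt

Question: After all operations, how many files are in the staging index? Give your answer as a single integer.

After op 1 (git reset b.txt): modified={none} staged={none}
After op 2 (modify e.txt): modified={e.txt} staged={none}
After op 3 (git add e.txt): modified={none} staged={e.txt}
After op 4 (modify a.txt): modified={a.txt} staged={e.txt}
After op 5 (git commit): modified={a.txt} staged={none}
After op 6 (modify c.txt): modified={a.txt, c.txt} staged={none}
After op 7 (modify d.txt): modified={a.txt, c.txt, d.txt} staged={none}
After op 8 (git add e.txt): modified={a.txt, c.txt, d.txt} staged={none}
After op 9 (modify d.txt): modified={a.txt, c.txt, d.txt} staged={none}
After op 10 (git add c.txt): modified={a.txt, d.txt} staged={c.txt}
After op 11 (git add d.txt): modified={a.txt} staged={c.txt, d.txt}
After op 12 (git reset a.txt): modified={a.txt} staged={c.txt, d.txt}
After op 13 (modify d.txt): modified={a.txt, d.txt} staged={c.txt, d.txt}
After op 14 (modify c.txt): modified={a.txt, c.txt, d.txt} staged={c.txt, d.txt}
After op 15 (git commit): modified={a.txt, c.txt, d.txt} staged={none}
After op 16 (git add d.txt): modified={a.txt, c.txt} staged={d.txt}
After op 17 (git reset c.txt): modified={a.txt, c.txt} staged={d.txt}
After op 18 (git commit): modified={a.txt, c.txt} staged={none}
After op 19 (modify f.txt): modified={a.txt, c.txt, f.txt} staged={none}
After op 20 (modify b.txt): modified={a.txt, b.txt, c.txt, f.txt} staged={none}
After op 21 (modify b.txt): modified={a.txt, b.txt, c.txt, f.txt} staged={none}
After op 22 (modify d.txt): modified={a.txt, b.txt, c.txt, d.txt, f.txt} staged={none}
After op 23 (modify e.txt): modified={a.txt, b.txt, c.txt, d.txt, e.txt, f.txt} staged={none}
After op 24 (git add c.txt): modified={a.txt, b.txt, d.txt, e.txt, f.txt} staged={c.txt}
After op 25 (git reset c.txt): modified={a.txt, b.txt, c.txt, d.txt, e.txt, f.txt} staged={none}
After op 26 (modify f.txt): modified={a.txt, b.txt, c.txt, d.txt, e.txt, f.txt} staged={none}
After op 27 (git add a.txt): modified={b.txt, c.txt, d.txt, e.txt, f.txt} staged={a.txt}
After op 28 (git commit): modified={b.txt, c.txt, d.txt, e.txt, f.txt} staged={none}
After op 29 (git add e.txt): modified={b.txt, c.txt, d.txt, f.txt} staged={e.txt}
Final staged set: {e.txt} -> count=1

Answer: 1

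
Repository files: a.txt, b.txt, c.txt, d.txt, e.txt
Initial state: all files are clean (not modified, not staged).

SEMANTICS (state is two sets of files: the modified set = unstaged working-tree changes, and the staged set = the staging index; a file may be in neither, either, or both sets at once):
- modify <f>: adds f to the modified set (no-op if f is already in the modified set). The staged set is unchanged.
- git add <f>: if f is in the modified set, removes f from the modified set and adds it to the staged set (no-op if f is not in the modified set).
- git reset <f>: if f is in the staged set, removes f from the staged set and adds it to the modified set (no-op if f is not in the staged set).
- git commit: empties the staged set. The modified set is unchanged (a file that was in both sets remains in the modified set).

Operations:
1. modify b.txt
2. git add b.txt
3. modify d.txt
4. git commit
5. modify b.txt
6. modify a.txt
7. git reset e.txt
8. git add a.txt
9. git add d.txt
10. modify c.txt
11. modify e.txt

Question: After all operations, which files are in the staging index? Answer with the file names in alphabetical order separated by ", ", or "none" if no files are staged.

Answer: a.txt, d.txt

Derivation:
After op 1 (modify b.txt): modified={b.txt} staged={none}
After op 2 (git add b.txt): modified={none} staged={b.txt}
After op 3 (modify d.txt): modified={d.txt} staged={b.txt}
After op 4 (git commit): modified={d.txt} staged={none}
After op 5 (modify b.txt): modified={b.txt, d.txt} staged={none}
After op 6 (modify a.txt): modified={a.txt, b.txt, d.txt} staged={none}
After op 7 (git reset e.txt): modified={a.txt, b.txt, d.txt} staged={none}
After op 8 (git add a.txt): modified={b.txt, d.txt} staged={a.txt}
After op 9 (git add d.txt): modified={b.txt} staged={a.txt, d.txt}
After op 10 (modify c.txt): modified={b.txt, c.txt} staged={a.txt, d.txt}
After op 11 (modify e.txt): modified={b.txt, c.txt, e.txt} staged={a.txt, d.txt}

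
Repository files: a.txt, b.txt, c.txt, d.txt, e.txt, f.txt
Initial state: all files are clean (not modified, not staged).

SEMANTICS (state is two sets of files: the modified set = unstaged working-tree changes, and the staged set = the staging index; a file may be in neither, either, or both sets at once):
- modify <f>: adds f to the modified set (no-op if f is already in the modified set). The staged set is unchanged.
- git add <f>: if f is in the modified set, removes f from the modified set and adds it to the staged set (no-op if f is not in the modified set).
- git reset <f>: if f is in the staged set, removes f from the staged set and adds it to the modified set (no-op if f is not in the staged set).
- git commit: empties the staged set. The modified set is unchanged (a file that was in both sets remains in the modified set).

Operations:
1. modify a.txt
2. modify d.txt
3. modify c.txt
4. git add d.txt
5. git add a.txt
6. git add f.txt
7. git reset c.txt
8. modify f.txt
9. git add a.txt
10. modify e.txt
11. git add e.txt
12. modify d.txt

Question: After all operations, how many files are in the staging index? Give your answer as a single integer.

Answer: 3

Derivation:
After op 1 (modify a.txt): modified={a.txt} staged={none}
After op 2 (modify d.txt): modified={a.txt, d.txt} staged={none}
After op 3 (modify c.txt): modified={a.txt, c.txt, d.txt} staged={none}
After op 4 (git add d.txt): modified={a.txt, c.txt} staged={d.txt}
After op 5 (git add a.txt): modified={c.txt} staged={a.txt, d.txt}
After op 6 (git add f.txt): modified={c.txt} staged={a.txt, d.txt}
After op 7 (git reset c.txt): modified={c.txt} staged={a.txt, d.txt}
After op 8 (modify f.txt): modified={c.txt, f.txt} staged={a.txt, d.txt}
After op 9 (git add a.txt): modified={c.txt, f.txt} staged={a.txt, d.txt}
After op 10 (modify e.txt): modified={c.txt, e.txt, f.txt} staged={a.txt, d.txt}
After op 11 (git add e.txt): modified={c.txt, f.txt} staged={a.txt, d.txt, e.txt}
After op 12 (modify d.txt): modified={c.txt, d.txt, f.txt} staged={a.txt, d.txt, e.txt}
Final staged set: {a.txt, d.txt, e.txt} -> count=3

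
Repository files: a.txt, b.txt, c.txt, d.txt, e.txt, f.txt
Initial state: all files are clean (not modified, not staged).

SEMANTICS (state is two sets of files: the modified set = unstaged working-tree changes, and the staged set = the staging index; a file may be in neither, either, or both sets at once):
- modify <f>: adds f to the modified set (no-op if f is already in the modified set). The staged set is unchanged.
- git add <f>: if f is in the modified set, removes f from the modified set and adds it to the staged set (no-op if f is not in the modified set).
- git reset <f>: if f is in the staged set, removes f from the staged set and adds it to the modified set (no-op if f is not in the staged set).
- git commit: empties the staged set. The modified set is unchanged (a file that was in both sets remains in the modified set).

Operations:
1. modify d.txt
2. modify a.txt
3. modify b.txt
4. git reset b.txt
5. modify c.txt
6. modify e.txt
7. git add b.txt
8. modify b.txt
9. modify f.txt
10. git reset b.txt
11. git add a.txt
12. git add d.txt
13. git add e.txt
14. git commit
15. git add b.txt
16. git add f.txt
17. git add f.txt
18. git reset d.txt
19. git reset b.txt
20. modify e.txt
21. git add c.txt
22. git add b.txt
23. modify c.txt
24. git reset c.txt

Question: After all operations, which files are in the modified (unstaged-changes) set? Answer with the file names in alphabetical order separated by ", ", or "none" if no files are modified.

After op 1 (modify d.txt): modified={d.txt} staged={none}
After op 2 (modify a.txt): modified={a.txt, d.txt} staged={none}
After op 3 (modify b.txt): modified={a.txt, b.txt, d.txt} staged={none}
After op 4 (git reset b.txt): modified={a.txt, b.txt, d.txt} staged={none}
After op 5 (modify c.txt): modified={a.txt, b.txt, c.txt, d.txt} staged={none}
After op 6 (modify e.txt): modified={a.txt, b.txt, c.txt, d.txt, e.txt} staged={none}
After op 7 (git add b.txt): modified={a.txt, c.txt, d.txt, e.txt} staged={b.txt}
After op 8 (modify b.txt): modified={a.txt, b.txt, c.txt, d.txt, e.txt} staged={b.txt}
After op 9 (modify f.txt): modified={a.txt, b.txt, c.txt, d.txt, e.txt, f.txt} staged={b.txt}
After op 10 (git reset b.txt): modified={a.txt, b.txt, c.txt, d.txt, e.txt, f.txt} staged={none}
After op 11 (git add a.txt): modified={b.txt, c.txt, d.txt, e.txt, f.txt} staged={a.txt}
After op 12 (git add d.txt): modified={b.txt, c.txt, e.txt, f.txt} staged={a.txt, d.txt}
After op 13 (git add e.txt): modified={b.txt, c.txt, f.txt} staged={a.txt, d.txt, e.txt}
After op 14 (git commit): modified={b.txt, c.txt, f.txt} staged={none}
After op 15 (git add b.txt): modified={c.txt, f.txt} staged={b.txt}
After op 16 (git add f.txt): modified={c.txt} staged={b.txt, f.txt}
After op 17 (git add f.txt): modified={c.txt} staged={b.txt, f.txt}
After op 18 (git reset d.txt): modified={c.txt} staged={b.txt, f.txt}
After op 19 (git reset b.txt): modified={b.txt, c.txt} staged={f.txt}
After op 20 (modify e.txt): modified={b.txt, c.txt, e.txt} staged={f.txt}
After op 21 (git add c.txt): modified={b.txt, e.txt} staged={c.txt, f.txt}
After op 22 (git add b.txt): modified={e.txt} staged={b.txt, c.txt, f.txt}
After op 23 (modify c.txt): modified={c.txt, e.txt} staged={b.txt, c.txt, f.txt}
After op 24 (git reset c.txt): modified={c.txt, e.txt} staged={b.txt, f.txt}

Answer: c.txt, e.txt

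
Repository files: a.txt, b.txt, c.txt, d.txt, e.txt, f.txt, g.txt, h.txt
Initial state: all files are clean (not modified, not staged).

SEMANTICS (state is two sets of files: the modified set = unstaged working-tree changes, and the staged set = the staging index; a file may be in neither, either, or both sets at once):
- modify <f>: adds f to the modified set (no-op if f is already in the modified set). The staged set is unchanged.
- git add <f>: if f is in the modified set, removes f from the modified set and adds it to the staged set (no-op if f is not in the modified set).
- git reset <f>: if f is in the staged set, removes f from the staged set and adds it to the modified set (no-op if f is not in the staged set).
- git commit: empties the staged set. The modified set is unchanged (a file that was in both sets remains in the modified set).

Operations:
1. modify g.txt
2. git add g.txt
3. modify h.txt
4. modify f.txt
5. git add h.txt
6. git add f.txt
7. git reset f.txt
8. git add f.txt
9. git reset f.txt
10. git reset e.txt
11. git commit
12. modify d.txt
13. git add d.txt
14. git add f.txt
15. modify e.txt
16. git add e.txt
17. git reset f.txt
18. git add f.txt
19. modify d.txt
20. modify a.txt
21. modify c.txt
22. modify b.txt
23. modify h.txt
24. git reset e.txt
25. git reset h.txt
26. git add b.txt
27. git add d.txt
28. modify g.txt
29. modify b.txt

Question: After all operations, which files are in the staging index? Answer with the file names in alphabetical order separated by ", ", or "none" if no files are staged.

Answer: b.txt, d.txt, f.txt

Derivation:
After op 1 (modify g.txt): modified={g.txt} staged={none}
After op 2 (git add g.txt): modified={none} staged={g.txt}
After op 3 (modify h.txt): modified={h.txt} staged={g.txt}
After op 4 (modify f.txt): modified={f.txt, h.txt} staged={g.txt}
After op 5 (git add h.txt): modified={f.txt} staged={g.txt, h.txt}
After op 6 (git add f.txt): modified={none} staged={f.txt, g.txt, h.txt}
After op 7 (git reset f.txt): modified={f.txt} staged={g.txt, h.txt}
After op 8 (git add f.txt): modified={none} staged={f.txt, g.txt, h.txt}
After op 9 (git reset f.txt): modified={f.txt} staged={g.txt, h.txt}
After op 10 (git reset e.txt): modified={f.txt} staged={g.txt, h.txt}
After op 11 (git commit): modified={f.txt} staged={none}
After op 12 (modify d.txt): modified={d.txt, f.txt} staged={none}
After op 13 (git add d.txt): modified={f.txt} staged={d.txt}
After op 14 (git add f.txt): modified={none} staged={d.txt, f.txt}
After op 15 (modify e.txt): modified={e.txt} staged={d.txt, f.txt}
After op 16 (git add e.txt): modified={none} staged={d.txt, e.txt, f.txt}
After op 17 (git reset f.txt): modified={f.txt} staged={d.txt, e.txt}
After op 18 (git add f.txt): modified={none} staged={d.txt, e.txt, f.txt}
After op 19 (modify d.txt): modified={d.txt} staged={d.txt, e.txt, f.txt}
After op 20 (modify a.txt): modified={a.txt, d.txt} staged={d.txt, e.txt, f.txt}
After op 21 (modify c.txt): modified={a.txt, c.txt, d.txt} staged={d.txt, e.txt, f.txt}
After op 22 (modify b.txt): modified={a.txt, b.txt, c.txt, d.txt} staged={d.txt, e.txt, f.txt}
After op 23 (modify h.txt): modified={a.txt, b.txt, c.txt, d.txt, h.txt} staged={d.txt, e.txt, f.txt}
After op 24 (git reset e.txt): modified={a.txt, b.txt, c.txt, d.txt, e.txt, h.txt} staged={d.txt, f.txt}
After op 25 (git reset h.txt): modified={a.txt, b.txt, c.txt, d.txt, e.txt, h.txt} staged={d.txt, f.txt}
After op 26 (git add b.txt): modified={a.txt, c.txt, d.txt, e.txt, h.txt} staged={b.txt, d.txt, f.txt}
After op 27 (git add d.txt): modified={a.txt, c.txt, e.txt, h.txt} staged={b.txt, d.txt, f.txt}
After op 28 (modify g.txt): modified={a.txt, c.txt, e.txt, g.txt, h.txt} staged={b.txt, d.txt, f.txt}
After op 29 (modify b.txt): modified={a.txt, b.txt, c.txt, e.txt, g.txt, h.txt} staged={b.txt, d.txt, f.txt}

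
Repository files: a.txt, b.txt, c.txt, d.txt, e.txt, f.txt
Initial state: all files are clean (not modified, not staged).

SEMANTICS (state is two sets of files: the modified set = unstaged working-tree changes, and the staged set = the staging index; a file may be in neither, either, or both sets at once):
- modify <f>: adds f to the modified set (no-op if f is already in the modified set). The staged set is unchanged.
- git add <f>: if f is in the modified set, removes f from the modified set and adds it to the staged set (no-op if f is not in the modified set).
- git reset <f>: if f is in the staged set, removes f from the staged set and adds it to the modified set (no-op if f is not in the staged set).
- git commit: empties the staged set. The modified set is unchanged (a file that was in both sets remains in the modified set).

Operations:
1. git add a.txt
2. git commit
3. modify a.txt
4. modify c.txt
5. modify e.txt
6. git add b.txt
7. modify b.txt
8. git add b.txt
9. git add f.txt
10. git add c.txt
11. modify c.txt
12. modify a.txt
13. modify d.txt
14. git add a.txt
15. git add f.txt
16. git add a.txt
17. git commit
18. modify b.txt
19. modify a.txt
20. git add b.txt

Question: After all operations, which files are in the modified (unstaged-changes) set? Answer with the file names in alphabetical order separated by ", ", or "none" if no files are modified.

After op 1 (git add a.txt): modified={none} staged={none}
After op 2 (git commit): modified={none} staged={none}
After op 3 (modify a.txt): modified={a.txt} staged={none}
After op 4 (modify c.txt): modified={a.txt, c.txt} staged={none}
After op 5 (modify e.txt): modified={a.txt, c.txt, e.txt} staged={none}
After op 6 (git add b.txt): modified={a.txt, c.txt, e.txt} staged={none}
After op 7 (modify b.txt): modified={a.txt, b.txt, c.txt, e.txt} staged={none}
After op 8 (git add b.txt): modified={a.txt, c.txt, e.txt} staged={b.txt}
After op 9 (git add f.txt): modified={a.txt, c.txt, e.txt} staged={b.txt}
After op 10 (git add c.txt): modified={a.txt, e.txt} staged={b.txt, c.txt}
After op 11 (modify c.txt): modified={a.txt, c.txt, e.txt} staged={b.txt, c.txt}
After op 12 (modify a.txt): modified={a.txt, c.txt, e.txt} staged={b.txt, c.txt}
After op 13 (modify d.txt): modified={a.txt, c.txt, d.txt, e.txt} staged={b.txt, c.txt}
After op 14 (git add a.txt): modified={c.txt, d.txt, e.txt} staged={a.txt, b.txt, c.txt}
After op 15 (git add f.txt): modified={c.txt, d.txt, e.txt} staged={a.txt, b.txt, c.txt}
After op 16 (git add a.txt): modified={c.txt, d.txt, e.txt} staged={a.txt, b.txt, c.txt}
After op 17 (git commit): modified={c.txt, d.txt, e.txt} staged={none}
After op 18 (modify b.txt): modified={b.txt, c.txt, d.txt, e.txt} staged={none}
After op 19 (modify a.txt): modified={a.txt, b.txt, c.txt, d.txt, e.txt} staged={none}
After op 20 (git add b.txt): modified={a.txt, c.txt, d.txt, e.txt} staged={b.txt}

Answer: a.txt, c.txt, d.txt, e.txt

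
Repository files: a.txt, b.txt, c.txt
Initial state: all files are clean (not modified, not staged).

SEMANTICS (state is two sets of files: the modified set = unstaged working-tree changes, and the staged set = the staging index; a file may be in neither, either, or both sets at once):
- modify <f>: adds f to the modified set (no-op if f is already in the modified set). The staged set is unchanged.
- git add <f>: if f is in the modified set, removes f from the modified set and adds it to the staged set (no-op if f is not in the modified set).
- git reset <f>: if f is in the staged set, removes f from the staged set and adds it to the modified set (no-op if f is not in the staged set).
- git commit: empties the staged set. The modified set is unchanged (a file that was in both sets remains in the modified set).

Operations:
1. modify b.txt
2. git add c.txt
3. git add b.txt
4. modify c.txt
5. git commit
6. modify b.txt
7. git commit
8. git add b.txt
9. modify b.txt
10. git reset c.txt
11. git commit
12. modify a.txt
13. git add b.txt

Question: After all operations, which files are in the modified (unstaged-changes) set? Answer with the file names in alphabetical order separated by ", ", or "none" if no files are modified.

Answer: a.txt, c.txt

Derivation:
After op 1 (modify b.txt): modified={b.txt} staged={none}
After op 2 (git add c.txt): modified={b.txt} staged={none}
After op 3 (git add b.txt): modified={none} staged={b.txt}
After op 4 (modify c.txt): modified={c.txt} staged={b.txt}
After op 5 (git commit): modified={c.txt} staged={none}
After op 6 (modify b.txt): modified={b.txt, c.txt} staged={none}
After op 7 (git commit): modified={b.txt, c.txt} staged={none}
After op 8 (git add b.txt): modified={c.txt} staged={b.txt}
After op 9 (modify b.txt): modified={b.txt, c.txt} staged={b.txt}
After op 10 (git reset c.txt): modified={b.txt, c.txt} staged={b.txt}
After op 11 (git commit): modified={b.txt, c.txt} staged={none}
After op 12 (modify a.txt): modified={a.txt, b.txt, c.txt} staged={none}
After op 13 (git add b.txt): modified={a.txt, c.txt} staged={b.txt}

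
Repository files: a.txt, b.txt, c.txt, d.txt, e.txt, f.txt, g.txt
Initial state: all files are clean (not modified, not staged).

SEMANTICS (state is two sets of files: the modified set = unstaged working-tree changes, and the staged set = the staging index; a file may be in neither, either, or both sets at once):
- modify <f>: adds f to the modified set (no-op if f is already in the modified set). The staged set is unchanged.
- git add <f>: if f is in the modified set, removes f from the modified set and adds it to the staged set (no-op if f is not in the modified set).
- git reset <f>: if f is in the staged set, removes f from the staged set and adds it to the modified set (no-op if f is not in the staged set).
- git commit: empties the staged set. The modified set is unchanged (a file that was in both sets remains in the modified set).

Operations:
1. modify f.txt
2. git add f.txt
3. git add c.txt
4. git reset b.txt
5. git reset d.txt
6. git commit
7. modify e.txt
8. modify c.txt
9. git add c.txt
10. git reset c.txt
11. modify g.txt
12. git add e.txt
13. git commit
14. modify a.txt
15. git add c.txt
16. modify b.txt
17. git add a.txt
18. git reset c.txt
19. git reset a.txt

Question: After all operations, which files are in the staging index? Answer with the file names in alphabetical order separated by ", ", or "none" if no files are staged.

After op 1 (modify f.txt): modified={f.txt} staged={none}
After op 2 (git add f.txt): modified={none} staged={f.txt}
After op 3 (git add c.txt): modified={none} staged={f.txt}
After op 4 (git reset b.txt): modified={none} staged={f.txt}
After op 5 (git reset d.txt): modified={none} staged={f.txt}
After op 6 (git commit): modified={none} staged={none}
After op 7 (modify e.txt): modified={e.txt} staged={none}
After op 8 (modify c.txt): modified={c.txt, e.txt} staged={none}
After op 9 (git add c.txt): modified={e.txt} staged={c.txt}
After op 10 (git reset c.txt): modified={c.txt, e.txt} staged={none}
After op 11 (modify g.txt): modified={c.txt, e.txt, g.txt} staged={none}
After op 12 (git add e.txt): modified={c.txt, g.txt} staged={e.txt}
After op 13 (git commit): modified={c.txt, g.txt} staged={none}
After op 14 (modify a.txt): modified={a.txt, c.txt, g.txt} staged={none}
After op 15 (git add c.txt): modified={a.txt, g.txt} staged={c.txt}
After op 16 (modify b.txt): modified={a.txt, b.txt, g.txt} staged={c.txt}
After op 17 (git add a.txt): modified={b.txt, g.txt} staged={a.txt, c.txt}
After op 18 (git reset c.txt): modified={b.txt, c.txt, g.txt} staged={a.txt}
After op 19 (git reset a.txt): modified={a.txt, b.txt, c.txt, g.txt} staged={none}

Answer: none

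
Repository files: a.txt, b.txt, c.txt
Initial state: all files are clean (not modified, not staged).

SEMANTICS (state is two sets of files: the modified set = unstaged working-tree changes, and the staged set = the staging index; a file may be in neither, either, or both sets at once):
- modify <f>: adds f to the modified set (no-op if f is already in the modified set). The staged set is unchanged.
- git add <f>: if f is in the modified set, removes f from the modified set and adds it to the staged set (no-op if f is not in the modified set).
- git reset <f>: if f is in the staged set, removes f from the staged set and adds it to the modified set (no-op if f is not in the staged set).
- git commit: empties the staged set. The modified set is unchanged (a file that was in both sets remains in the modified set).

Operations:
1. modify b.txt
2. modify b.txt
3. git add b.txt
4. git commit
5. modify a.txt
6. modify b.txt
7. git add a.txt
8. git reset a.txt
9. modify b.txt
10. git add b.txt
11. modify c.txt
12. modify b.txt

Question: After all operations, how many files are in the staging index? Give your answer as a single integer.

Answer: 1

Derivation:
After op 1 (modify b.txt): modified={b.txt} staged={none}
After op 2 (modify b.txt): modified={b.txt} staged={none}
After op 3 (git add b.txt): modified={none} staged={b.txt}
After op 4 (git commit): modified={none} staged={none}
After op 5 (modify a.txt): modified={a.txt} staged={none}
After op 6 (modify b.txt): modified={a.txt, b.txt} staged={none}
After op 7 (git add a.txt): modified={b.txt} staged={a.txt}
After op 8 (git reset a.txt): modified={a.txt, b.txt} staged={none}
After op 9 (modify b.txt): modified={a.txt, b.txt} staged={none}
After op 10 (git add b.txt): modified={a.txt} staged={b.txt}
After op 11 (modify c.txt): modified={a.txt, c.txt} staged={b.txt}
After op 12 (modify b.txt): modified={a.txt, b.txt, c.txt} staged={b.txt}
Final staged set: {b.txt} -> count=1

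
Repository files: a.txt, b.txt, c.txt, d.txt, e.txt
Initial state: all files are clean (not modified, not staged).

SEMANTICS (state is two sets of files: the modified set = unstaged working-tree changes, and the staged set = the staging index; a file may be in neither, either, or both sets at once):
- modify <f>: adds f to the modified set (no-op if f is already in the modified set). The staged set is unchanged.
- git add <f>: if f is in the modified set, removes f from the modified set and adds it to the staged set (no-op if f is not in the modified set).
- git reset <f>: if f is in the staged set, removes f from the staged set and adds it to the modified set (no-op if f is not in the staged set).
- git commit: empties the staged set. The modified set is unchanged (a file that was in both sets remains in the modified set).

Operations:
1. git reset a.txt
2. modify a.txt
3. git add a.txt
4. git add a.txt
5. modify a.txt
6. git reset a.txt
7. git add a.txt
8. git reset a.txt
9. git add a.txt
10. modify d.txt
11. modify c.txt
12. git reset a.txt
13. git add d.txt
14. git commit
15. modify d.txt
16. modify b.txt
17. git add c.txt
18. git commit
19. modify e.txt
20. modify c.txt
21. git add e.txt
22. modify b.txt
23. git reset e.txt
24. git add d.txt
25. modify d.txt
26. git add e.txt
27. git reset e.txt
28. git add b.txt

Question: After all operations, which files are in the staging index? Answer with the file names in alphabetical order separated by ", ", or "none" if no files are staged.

After op 1 (git reset a.txt): modified={none} staged={none}
After op 2 (modify a.txt): modified={a.txt} staged={none}
After op 3 (git add a.txt): modified={none} staged={a.txt}
After op 4 (git add a.txt): modified={none} staged={a.txt}
After op 5 (modify a.txt): modified={a.txt} staged={a.txt}
After op 6 (git reset a.txt): modified={a.txt} staged={none}
After op 7 (git add a.txt): modified={none} staged={a.txt}
After op 8 (git reset a.txt): modified={a.txt} staged={none}
After op 9 (git add a.txt): modified={none} staged={a.txt}
After op 10 (modify d.txt): modified={d.txt} staged={a.txt}
After op 11 (modify c.txt): modified={c.txt, d.txt} staged={a.txt}
After op 12 (git reset a.txt): modified={a.txt, c.txt, d.txt} staged={none}
After op 13 (git add d.txt): modified={a.txt, c.txt} staged={d.txt}
After op 14 (git commit): modified={a.txt, c.txt} staged={none}
After op 15 (modify d.txt): modified={a.txt, c.txt, d.txt} staged={none}
After op 16 (modify b.txt): modified={a.txt, b.txt, c.txt, d.txt} staged={none}
After op 17 (git add c.txt): modified={a.txt, b.txt, d.txt} staged={c.txt}
After op 18 (git commit): modified={a.txt, b.txt, d.txt} staged={none}
After op 19 (modify e.txt): modified={a.txt, b.txt, d.txt, e.txt} staged={none}
After op 20 (modify c.txt): modified={a.txt, b.txt, c.txt, d.txt, e.txt} staged={none}
After op 21 (git add e.txt): modified={a.txt, b.txt, c.txt, d.txt} staged={e.txt}
After op 22 (modify b.txt): modified={a.txt, b.txt, c.txt, d.txt} staged={e.txt}
After op 23 (git reset e.txt): modified={a.txt, b.txt, c.txt, d.txt, e.txt} staged={none}
After op 24 (git add d.txt): modified={a.txt, b.txt, c.txt, e.txt} staged={d.txt}
After op 25 (modify d.txt): modified={a.txt, b.txt, c.txt, d.txt, e.txt} staged={d.txt}
After op 26 (git add e.txt): modified={a.txt, b.txt, c.txt, d.txt} staged={d.txt, e.txt}
After op 27 (git reset e.txt): modified={a.txt, b.txt, c.txt, d.txt, e.txt} staged={d.txt}
After op 28 (git add b.txt): modified={a.txt, c.txt, d.txt, e.txt} staged={b.txt, d.txt}

Answer: b.txt, d.txt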